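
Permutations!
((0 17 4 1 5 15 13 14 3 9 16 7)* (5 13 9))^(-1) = ((0 17 4 1 13 14 3 5 15 9 16 7))^(-1) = (0 7 16 9 15 5 3 14 13 1 4 17)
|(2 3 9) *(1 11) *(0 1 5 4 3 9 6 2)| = |(0 1 11 5 4 3 6 2 9)| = 9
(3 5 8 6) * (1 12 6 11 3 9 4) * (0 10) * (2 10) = (0 2 10)(1 12 6 9 4)(3 5 8 11) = [2, 12, 10, 5, 1, 8, 9, 7, 11, 4, 0, 3, 6]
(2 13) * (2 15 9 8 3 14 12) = [0, 1, 13, 14, 4, 5, 6, 7, 3, 8, 10, 11, 2, 15, 12, 9] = (2 13 15 9 8 3 14 12)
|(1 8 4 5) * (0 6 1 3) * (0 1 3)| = 7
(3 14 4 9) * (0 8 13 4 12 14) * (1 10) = (0 8 13 4 9 3)(1 10)(12 14) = [8, 10, 2, 0, 9, 5, 6, 7, 13, 3, 1, 11, 14, 4, 12]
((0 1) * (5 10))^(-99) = ((0 1)(5 10))^(-99) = (0 1)(5 10)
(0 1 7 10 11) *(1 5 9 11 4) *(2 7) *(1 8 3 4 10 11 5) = (0 1 2 7 11)(3 4 8)(5 9) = [1, 2, 7, 4, 8, 9, 6, 11, 3, 5, 10, 0]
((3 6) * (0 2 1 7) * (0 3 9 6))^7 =(0 1 3 2 7)(6 9)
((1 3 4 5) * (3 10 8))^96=(10)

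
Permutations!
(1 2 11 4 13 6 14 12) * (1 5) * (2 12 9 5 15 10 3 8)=[0, 12, 11, 8, 13, 1, 14, 7, 2, 5, 3, 4, 15, 6, 9, 10]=(1 12 15 10 3 8 2 11 4 13 6 14 9 5)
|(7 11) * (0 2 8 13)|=4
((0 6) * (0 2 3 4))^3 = (0 3 6 4 2)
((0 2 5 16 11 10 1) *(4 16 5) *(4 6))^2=((0 2 6 4 16 11 10 1))^2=(0 6 16 10)(1 2 4 11)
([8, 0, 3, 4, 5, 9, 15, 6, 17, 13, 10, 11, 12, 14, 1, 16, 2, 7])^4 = (0 6 3 13 8 15 4 14 17 16 5 1 7 2 9)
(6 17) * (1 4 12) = (1 4 12)(6 17) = [0, 4, 2, 3, 12, 5, 17, 7, 8, 9, 10, 11, 1, 13, 14, 15, 16, 6]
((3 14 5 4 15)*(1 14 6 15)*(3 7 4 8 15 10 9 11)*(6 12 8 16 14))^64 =(1 7 8 3 9 6 4 15 12 11 10)(5 16 14)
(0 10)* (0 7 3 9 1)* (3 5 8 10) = [3, 0, 2, 9, 4, 8, 6, 5, 10, 1, 7] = (0 3 9 1)(5 8 10 7)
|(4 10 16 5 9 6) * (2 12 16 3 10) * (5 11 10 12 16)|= 10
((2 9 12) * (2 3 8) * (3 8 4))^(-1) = (2 8 12 9)(3 4)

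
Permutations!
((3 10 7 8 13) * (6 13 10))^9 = (13)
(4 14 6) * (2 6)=(2 6 4 14)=[0, 1, 6, 3, 14, 5, 4, 7, 8, 9, 10, 11, 12, 13, 2]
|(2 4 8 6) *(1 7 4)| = 6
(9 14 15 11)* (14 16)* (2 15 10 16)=(2 15 11 9)(10 16 14)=[0, 1, 15, 3, 4, 5, 6, 7, 8, 2, 16, 9, 12, 13, 10, 11, 14]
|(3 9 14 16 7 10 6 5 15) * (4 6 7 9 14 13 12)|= 10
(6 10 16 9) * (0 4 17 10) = [4, 1, 2, 3, 17, 5, 0, 7, 8, 6, 16, 11, 12, 13, 14, 15, 9, 10] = (0 4 17 10 16 9 6)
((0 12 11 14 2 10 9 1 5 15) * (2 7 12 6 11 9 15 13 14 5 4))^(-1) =(0 15 10 2 4 1 9 12 7 14 13 5 11 6)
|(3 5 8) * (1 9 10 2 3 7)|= |(1 9 10 2 3 5 8 7)|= 8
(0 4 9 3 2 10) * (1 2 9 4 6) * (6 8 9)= [8, 2, 10, 6, 4, 5, 1, 7, 9, 3, 0]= (0 8 9 3 6 1 2 10)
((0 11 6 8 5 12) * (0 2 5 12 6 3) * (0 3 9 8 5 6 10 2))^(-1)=((0 11 9 8 12)(2 6 5 10))^(-1)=(0 12 8 9 11)(2 10 5 6)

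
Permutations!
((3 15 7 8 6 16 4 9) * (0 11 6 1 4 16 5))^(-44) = ((16)(0 11 6 5)(1 4 9 3 15 7 8))^(-44) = (16)(1 7 3 4 8 15 9)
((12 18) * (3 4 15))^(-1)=(3 15 4)(12 18)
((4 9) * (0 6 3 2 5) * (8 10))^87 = (0 3 5 6 2)(4 9)(8 10)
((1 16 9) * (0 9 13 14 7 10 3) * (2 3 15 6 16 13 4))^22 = (0 16 7 9 4 10 1 2 15 13 3 6 14)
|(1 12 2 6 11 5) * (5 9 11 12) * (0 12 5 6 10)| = 12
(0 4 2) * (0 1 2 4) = (4)(1 2) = [0, 2, 1, 3, 4]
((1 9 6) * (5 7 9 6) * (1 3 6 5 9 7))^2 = ((9)(1 5)(3 6))^2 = (9)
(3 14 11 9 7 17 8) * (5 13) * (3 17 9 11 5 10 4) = [0, 1, 2, 14, 3, 13, 6, 9, 17, 7, 4, 11, 12, 10, 5, 15, 16, 8] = (3 14 5 13 10 4)(7 9)(8 17)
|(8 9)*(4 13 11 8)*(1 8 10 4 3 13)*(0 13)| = 9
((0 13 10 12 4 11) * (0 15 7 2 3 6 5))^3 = ((0 13 10 12 4 11 15 7 2 3 6 5))^3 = (0 12 15 3)(2 5 10 11)(4 7 6 13)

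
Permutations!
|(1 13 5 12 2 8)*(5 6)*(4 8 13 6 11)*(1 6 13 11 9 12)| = 10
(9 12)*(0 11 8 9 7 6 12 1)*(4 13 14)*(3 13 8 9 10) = (0 11 9 1)(3 13 14 4 8 10)(6 12 7) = [11, 0, 2, 13, 8, 5, 12, 6, 10, 1, 3, 9, 7, 14, 4]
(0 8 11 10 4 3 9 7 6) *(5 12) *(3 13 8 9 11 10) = [9, 1, 2, 11, 13, 12, 0, 6, 10, 7, 4, 3, 5, 8] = (0 9 7 6)(3 11)(4 13 8 10)(5 12)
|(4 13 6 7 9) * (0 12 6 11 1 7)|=|(0 12 6)(1 7 9 4 13 11)|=6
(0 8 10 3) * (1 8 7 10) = [7, 8, 2, 0, 4, 5, 6, 10, 1, 9, 3] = (0 7 10 3)(1 8)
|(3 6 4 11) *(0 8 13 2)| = 4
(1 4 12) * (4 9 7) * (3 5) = (1 9 7 4 12)(3 5) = [0, 9, 2, 5, 12, 3, 6, 4, 8, 7, 10, 11, 1]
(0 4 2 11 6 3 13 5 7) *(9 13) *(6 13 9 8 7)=(0 4 2 11 13 5 6 3 8 7)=[4, 1, 11, 8, 2, 6, 3, 0, 7, 9, 10, 13, 12, 5]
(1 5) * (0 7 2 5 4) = (0 7 2 5 1 4) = [7, 4, 5, 3, 0, 1, 6, 2]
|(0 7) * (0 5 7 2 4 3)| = 4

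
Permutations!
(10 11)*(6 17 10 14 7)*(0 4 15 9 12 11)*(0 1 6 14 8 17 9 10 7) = (0 4 15 10 1 6 9 12 11 8 17 7 14) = [4, 6, 2, 3, 15, 5, 9, 14, 17, 12, 1, 8, 11, 13, 0, 10, 16, 7]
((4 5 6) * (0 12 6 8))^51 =((0 12 6 4 5 8))^51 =(0 4)(5 12)(6 8)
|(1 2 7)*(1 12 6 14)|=|(1 2 7 12 6 14)|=6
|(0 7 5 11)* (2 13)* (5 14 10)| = |(0 7 14 10 5 11)(2 13)| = 6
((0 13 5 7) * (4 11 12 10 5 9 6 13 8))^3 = ((0 8 4 11 12 10 5 7)(6 13 9))^3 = (13)(0 11 5 8 12 7 4 10)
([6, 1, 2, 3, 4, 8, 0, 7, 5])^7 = (0 6)(5 8)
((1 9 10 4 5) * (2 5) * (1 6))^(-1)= ((1 9 10 4 2 5 6))^(-1)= (1 6 5 2 4 10 9)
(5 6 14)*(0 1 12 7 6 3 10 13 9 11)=(0 1 12 7 6 14 5 3 10 13 9 11)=[1, 12, 2, 10, 4, 3, 14, 6, 8, 11, 13, 0, 7, 9, 5]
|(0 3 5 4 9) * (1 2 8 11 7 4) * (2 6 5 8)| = 21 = |(0 3 8 11 7 4 9)(1 6 5)|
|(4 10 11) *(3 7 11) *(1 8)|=10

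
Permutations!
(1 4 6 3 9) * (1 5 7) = (1 4 6 3 9 5 7) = [0, 4, 2, 9, 6, 7, 3, 1, 8, 5]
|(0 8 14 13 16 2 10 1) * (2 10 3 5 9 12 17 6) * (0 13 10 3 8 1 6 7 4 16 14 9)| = 16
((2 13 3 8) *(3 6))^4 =(2 8 3 6 13)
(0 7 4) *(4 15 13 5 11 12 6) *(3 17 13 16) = (0 7 15 16 3 17 13 5 11 12 6 4) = [7, 1, 2, 17, 0, 11, 4, 15, 8, 9, 10, 12, 6, 5, 14, 16, 3, 13]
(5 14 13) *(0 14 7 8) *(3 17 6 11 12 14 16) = [16, 1, 2, 17, 4, 7, 11, 8, 0, 9, 10, 12, 14, 5, 13, 15, 3, 6] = (0 16 3 17 6 11 12 14 13 5 7 8)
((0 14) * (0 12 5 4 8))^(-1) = (0 8 4 5 12 14)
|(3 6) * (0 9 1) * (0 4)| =4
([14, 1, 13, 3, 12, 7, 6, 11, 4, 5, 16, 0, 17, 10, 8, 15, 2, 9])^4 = [12, 1, 2, 3, 5, 14, 6, 8, 9, 0, 10, 4, 7, 13, 17, 15, 16, 11]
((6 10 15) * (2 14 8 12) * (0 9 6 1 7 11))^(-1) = (0 11 7 1 15 10 6 9)(2 12 8 14)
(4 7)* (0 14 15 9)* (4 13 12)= (0 14 15 9)(4 7 13 12)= [14, 1, 2, 3, 7, 5, 6, 13, 8, 0, 10, 11, 4, 12, 15, 9]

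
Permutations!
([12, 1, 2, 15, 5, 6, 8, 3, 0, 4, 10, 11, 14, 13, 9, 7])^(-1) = (0 8 6 5 4 9 14 12)(3 7 15)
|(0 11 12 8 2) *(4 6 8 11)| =10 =|(0 4 6 8 2)(11 12)|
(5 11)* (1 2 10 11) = (1 2 10 11 5) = [0, 2, 10, 3, 4, 1, 6, 7, 8, 9, 11, 5]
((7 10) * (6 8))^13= (6 8)(7 10)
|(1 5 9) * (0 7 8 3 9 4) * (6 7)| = 9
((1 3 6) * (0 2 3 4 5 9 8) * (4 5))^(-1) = (0 8 9 5 1 6 3 2)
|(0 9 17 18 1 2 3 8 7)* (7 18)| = 20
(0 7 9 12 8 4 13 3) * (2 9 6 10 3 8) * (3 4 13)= (0 7 6 10 4 3)(2 9 12)(8 13)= [7, 1, 9, 0, 3, 5, 10, 6, 13, 12, 4, 11, 2, 8]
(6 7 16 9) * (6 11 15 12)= (6 7 16 9 11 15 12)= [0, 1, 2, 3, 4, 5, 7, 16, 8, 11, 10, 15, 6, 13, 14, 12, 9]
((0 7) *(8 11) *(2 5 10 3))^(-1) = (0 7)(2 3 10 5)(8 11)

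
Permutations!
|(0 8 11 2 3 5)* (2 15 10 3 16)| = |(0 8 11 15 10 3 5)(2 16)| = 14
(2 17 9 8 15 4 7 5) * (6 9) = (2 17 6 9 8 15 4 7 5) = [0, 1, 17, 3, 7, 2, 9, 5, 15, 8, 10, 11, 12, 13, 14, 4, 16, 6]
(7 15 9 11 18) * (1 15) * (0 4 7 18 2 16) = (18)(0 4 7 1 15 9 11 2 16) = [4, 15, 16, 3, 7, 5, 6, 1, 8, 11, 10, 2, 12, 13, 14, 9, 0, 17, 18]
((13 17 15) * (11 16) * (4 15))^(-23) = ((4 15 13 17)(11 16))^(-23) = (4 15 13 17)(11 16)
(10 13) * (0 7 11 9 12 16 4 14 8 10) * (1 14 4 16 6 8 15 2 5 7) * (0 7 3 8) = (16)(0 1 14 15 2 5 3 8 10 13 7 11 9 12 6) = [1, 14, 5, 8, 4, 3, 0, 11, 10, 12, 13, 9, 6, 7, 15, 2, 16]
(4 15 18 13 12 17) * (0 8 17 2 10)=(0 8 17 4 15 18 13 12 2 10)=[8, 1, 10, 3, 15, 5, 6, 7, 17, 9, 0, 11, 2, 12, 14, 18, 16, 4, 13]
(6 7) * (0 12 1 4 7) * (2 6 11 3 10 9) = (0 12 1 4 7 11 3 10 9 2 6) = [12, 4, 6, 10, 7, 5, 0, 11, 8, 2, 9, 3, 1]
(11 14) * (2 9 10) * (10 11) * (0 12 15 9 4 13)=[12, 1, 4, 3, 13, 5, 6, 7, 8, 11, 2, 14, 15, 0, 10, 9]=(0 12 15 9 11 14 10 2 4 13)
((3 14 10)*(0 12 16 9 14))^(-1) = (0 3 10 14 9 16 12)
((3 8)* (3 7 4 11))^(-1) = ((3 8 7 4 11))^(-1) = (3 11 4 7 8)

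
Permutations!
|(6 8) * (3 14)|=2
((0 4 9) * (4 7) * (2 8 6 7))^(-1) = ((0 2 8 6 7 4 9))^(-1) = (0 9 4 7 6 8 2)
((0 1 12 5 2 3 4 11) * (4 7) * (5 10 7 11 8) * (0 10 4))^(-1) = ((0 1 12 4 8 5 2 3 11 10 7))^(-1) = (0 7 10 11 3 2 5 8 4 12 1)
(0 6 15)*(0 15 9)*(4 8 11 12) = (15)(0 6 9)(4 8 11 12) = [6, 1, 2, 3, 8, 5, 9, 7, 11, 0, 10, 12, 4, 13, 14, 15]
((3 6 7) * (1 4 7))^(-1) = ((1 4 7 3 6))^(-1) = (1 6 3 7 4)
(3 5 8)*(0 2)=(0 2)(3 5 8)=[2, 1, 0, 5, 4, 8, 6, 7, 3]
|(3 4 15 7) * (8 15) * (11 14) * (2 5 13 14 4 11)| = 12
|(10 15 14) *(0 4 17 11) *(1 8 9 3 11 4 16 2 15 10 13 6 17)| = 14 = |(0 16 2 15 14 13 6 17 4 1 8 9 3 11)|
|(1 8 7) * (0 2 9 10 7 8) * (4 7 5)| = 8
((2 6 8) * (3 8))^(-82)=(2 3)(6 8)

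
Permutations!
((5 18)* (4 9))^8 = ((4 9)(5 18))^8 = (18)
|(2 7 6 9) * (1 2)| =|(1 2 7 6 9)| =5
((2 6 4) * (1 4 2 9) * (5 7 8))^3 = ((1 4 9)(2 6)(5 7 8))^3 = (9)(2 6)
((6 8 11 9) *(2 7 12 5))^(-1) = ((2 7 12 5)(6 8 11 9))^(-1) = (2 5 12 7)(6 9 11 8)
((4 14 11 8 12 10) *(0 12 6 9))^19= (0 12 10 4 14 11 8 6 9)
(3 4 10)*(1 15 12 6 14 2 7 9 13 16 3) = (1 15 12 6 14 2 7 9 13 16 3 4 10) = [0, 15, 7, 4, 10, 5, 14, 9, 8, 13, 1, 11, 6, 16, 2, 12, 3]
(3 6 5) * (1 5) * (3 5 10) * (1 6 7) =(1 10 3 7) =[0, 10, 2, 7, 4, 5, 6, 1, 8, 9, 3]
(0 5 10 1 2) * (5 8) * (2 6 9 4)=[8, 6, 0, 3, 2, 10, 9, 7, 5, 4, 1]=(0 8 5 10 1 6 9 4 2)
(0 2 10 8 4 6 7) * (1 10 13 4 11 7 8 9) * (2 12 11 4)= (0 12 11 7)(1 10 9)(2 13)(4 6 8)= [12, 10, 13, 3, 6, 5, 8, 0, 4, 1, 9, 7, 11, 2]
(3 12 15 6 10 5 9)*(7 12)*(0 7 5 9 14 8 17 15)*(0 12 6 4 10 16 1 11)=(0 7 6 16 1 11)(3 5 14 8 17 15 4 10 9)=[7, 11, 2, 5, 10, 14, 16, 6, 17, 3, 9, 0, 12, 13, 8, 4, 1, 15]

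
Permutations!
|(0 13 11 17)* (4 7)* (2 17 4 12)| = |(0 13 11 4 7 12 2 17)| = 8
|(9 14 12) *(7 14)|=4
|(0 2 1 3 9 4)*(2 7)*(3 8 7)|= |(0 3 9 4)(1 8 7 2)|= 4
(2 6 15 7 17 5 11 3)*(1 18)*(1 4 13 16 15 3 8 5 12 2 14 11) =[0, 18, 6, 14, 13, 1, 3, 17, 5, 9, 10, 8, 2, 16, 11, 7, 15, 12, 4] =(1 18 4 13 16 15 7 17 12 2 6 3 14 11 8 5)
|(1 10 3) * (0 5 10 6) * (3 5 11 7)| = 6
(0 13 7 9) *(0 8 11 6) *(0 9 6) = [13, 1, 2, 3, 4, 5, 9, 6, 11, 8, 10, 0, 12, 7] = (0 13 7 6 9 8 11)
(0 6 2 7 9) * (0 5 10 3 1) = (0 6 2 7 9 5 10 3 1) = [6, 0, 7, 1, 4, 10, 2, 9, 8, 5, 3]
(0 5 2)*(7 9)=(0 5 2)(7 9)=[5, 1, 0, 3, 4, 2, 6, 9, 8, 7]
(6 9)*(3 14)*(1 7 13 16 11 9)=(1 7 13 16 11 9 6)(3 14)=[0, 7, 2, 14, 4, 5, 1, 13, 8, 6, 10, 9, 12, 16, 3, 15, 11]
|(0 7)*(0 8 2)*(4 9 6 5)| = 4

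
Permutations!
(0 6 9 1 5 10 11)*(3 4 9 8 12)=(0 6 8 12 3 4 9 1 5 10 11)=[6, 5, 2, 4, 9, 10, 8, 7, 12, 1, 11, 0, 3]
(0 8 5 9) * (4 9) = (0 8 5 4 9) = [8, 1, 2, 3, 9, 4, 6, 7, 5, 0]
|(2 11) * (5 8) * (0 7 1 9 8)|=|(0 7 1 9 8 5)(2 11)|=6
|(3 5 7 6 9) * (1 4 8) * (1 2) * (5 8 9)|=6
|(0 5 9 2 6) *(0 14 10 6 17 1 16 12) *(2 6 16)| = |(0 5 9 6 14 10 16 12)(1 2 17)| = 24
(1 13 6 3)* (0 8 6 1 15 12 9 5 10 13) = (0 8 6 3 15 12 9 5 10 13 1) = [8, 0, 2, 15, 4, 10, 3, 7, 6, 5, 13, 11, 9, 1, 14, 12]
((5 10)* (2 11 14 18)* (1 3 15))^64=((1 3 15)(2 11 14 18)(5 10))^64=(18)(1 3 15)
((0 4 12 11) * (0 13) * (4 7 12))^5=((0 7 12 11 13))^5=(13)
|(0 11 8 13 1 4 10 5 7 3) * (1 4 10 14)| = 11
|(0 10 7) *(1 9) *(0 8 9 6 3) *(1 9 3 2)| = 15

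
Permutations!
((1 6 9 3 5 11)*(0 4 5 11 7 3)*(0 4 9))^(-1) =(0 6 1 11 3 7 5 4 9)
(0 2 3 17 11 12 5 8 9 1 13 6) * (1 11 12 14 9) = (0 2 3 17 12 5 8 1 13 6)(9 11 14) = [2, 13, 3, 17, 4, 8, 0, 7, 1, 11, 10, 14, 5, 6, 9, 15, 16, 12]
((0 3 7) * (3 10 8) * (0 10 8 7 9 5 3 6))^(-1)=((0 8 6)(3 9 5)(7 10))^(-1)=(0 6 8)(3 5 9)(7 10)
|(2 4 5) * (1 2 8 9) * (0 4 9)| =12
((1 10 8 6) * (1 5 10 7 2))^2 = ((1 7 2)(5 10 8 6))^2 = (1 2 7)(5 8)(6 10)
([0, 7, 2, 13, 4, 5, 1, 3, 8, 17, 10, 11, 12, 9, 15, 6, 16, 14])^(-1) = (1 6 15 14 17 9 13 3 7)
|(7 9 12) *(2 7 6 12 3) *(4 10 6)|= |(2 7 9 3)(4 10 6 12)|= 4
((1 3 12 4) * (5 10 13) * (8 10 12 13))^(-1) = (1 4 12 5 13 3)(8 10)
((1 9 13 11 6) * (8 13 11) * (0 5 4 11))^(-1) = (0 9 1 6 11 4 5)(8 13)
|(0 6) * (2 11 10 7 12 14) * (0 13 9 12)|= 10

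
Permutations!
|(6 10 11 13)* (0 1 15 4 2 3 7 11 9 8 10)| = |(0 1 15 4 2 3 7 11 13 6)(8 10 9)| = 30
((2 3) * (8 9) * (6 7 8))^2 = (6 8)(7 9)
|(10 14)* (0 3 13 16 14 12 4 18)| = |(0 3 13 16 14 10 12 4 18)| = 9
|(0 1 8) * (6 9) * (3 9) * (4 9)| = 12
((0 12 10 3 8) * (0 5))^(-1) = (0 5 8 3 10 12)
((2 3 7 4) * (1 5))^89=((1 5)(2 3 7 4))^89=(1 5)(2 3 7 4)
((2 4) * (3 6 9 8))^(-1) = ((2 4)(3 6 9 8))^(-1) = (2 4)(3 8 9 6)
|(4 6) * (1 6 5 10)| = 5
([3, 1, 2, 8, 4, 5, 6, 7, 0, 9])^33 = [0, 1, 2, 3, 4, 5, 6, 7, 8, 9]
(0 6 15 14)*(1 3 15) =(0 6 1 3 15 14) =[6, 3, 2, 15, 4, 5, 1, 7, 8, 9, 10, 11, 12, 13, 0, 14]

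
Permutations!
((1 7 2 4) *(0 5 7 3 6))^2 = (0 7 4 3)(1 6 5 2)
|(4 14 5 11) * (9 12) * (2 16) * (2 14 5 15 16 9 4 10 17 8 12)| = |(2 9)(4 5 11 10 17 8 12)(14 15 16)| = 42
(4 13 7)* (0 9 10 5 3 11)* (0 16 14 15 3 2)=[9, 1, 0, 11, 13, 2, 6, 4, 8, 10, 5, 16, 12, 7, 15, 3, 14]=(0 9 10 5 2)(3 11 16 14 15)(4 13 7)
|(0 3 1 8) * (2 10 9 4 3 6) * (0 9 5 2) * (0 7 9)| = |(0 6 7 9 4 3 1 8)(2 10 5)| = 24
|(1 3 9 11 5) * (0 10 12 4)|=20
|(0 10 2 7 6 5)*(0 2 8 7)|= |(0 10 8 7 6 5 2)|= 7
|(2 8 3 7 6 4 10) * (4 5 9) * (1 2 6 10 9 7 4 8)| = |(1 2)(3 4 9 8)(5 7 10 6)| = 4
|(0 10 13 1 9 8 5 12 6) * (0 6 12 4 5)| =6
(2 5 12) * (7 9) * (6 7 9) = (2 5 12)(6 7) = [0, 1, 5, 3, 4, 12, 7, 6, 8, 9, 10, 11, 2]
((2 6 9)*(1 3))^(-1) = ((1 3)(2 6 9))^(-1) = (1 3)(2 9 6)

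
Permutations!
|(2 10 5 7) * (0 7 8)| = 6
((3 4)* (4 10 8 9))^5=(10)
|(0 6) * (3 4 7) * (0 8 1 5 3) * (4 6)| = 15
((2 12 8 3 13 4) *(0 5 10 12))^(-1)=(0 2 4 13 3 8 12 10 5)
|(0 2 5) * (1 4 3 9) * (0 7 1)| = 8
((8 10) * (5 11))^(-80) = (11)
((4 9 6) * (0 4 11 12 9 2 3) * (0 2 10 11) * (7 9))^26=(0 10 12 9)(4 11 7 6)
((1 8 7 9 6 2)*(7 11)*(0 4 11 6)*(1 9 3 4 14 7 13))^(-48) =((0 14 7 3 4 11 13 1 8 6 2 9))^(-48) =(14)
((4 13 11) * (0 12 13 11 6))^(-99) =((0 12 13 6)(4 11))^(-99) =(0 12 13 6)(4 11)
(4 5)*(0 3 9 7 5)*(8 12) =(0 3 9 7 5 4)(8 12) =[3, 1, 2, 9, 0, 4, 6, 5, 12, 7, 10, 11, 8]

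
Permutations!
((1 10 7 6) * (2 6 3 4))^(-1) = ((1 10 7 3 4 2 6))^(-1) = (1 6 2 4 3 7 10)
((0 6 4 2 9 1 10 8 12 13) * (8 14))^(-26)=((0 6 4 2 9 1 10 14 8 12 13))^(-26)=(0 14 2 13 10 4 12 1 6 8 9)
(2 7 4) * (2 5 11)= (2 7 4 5 11)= [0, 1, 7, 3, 5, 11, 6, 4, 8, 9, 10, 2]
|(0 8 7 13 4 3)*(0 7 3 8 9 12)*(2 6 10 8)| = |(0 9 12)(2 6 10 8 3 7 13 4)| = 24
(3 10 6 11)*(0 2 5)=[2, 1, 5, 10, 4, 0, 11, 7, 8, 9, 6, 3]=(0 2 5)(3 10 6 11)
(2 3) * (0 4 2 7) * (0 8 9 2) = [4, 1, 3, 7, 0, 5, 6, 8, 9, 2] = (0 4)(2 3 7 8 9)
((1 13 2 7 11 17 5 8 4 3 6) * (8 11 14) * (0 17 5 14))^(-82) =(0 6 17 1 14 13 8 2 4 7 3)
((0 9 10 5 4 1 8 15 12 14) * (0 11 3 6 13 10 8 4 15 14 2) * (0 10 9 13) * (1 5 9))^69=(0 9 4 11 12)(1 14 15 6 10)(2 13 8 5 3)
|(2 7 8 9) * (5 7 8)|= |(2 8 9)(5 7)|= 6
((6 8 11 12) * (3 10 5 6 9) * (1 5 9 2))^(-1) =((1 5 6 8 11 12 2)(3 10 9))^(-1) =(1 2 12 11 8 6 5)(3 9 10)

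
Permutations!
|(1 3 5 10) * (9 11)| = |(1 3 5 10)(9 11)| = 4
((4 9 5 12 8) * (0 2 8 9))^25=(0 2 8 4)(5 12 9)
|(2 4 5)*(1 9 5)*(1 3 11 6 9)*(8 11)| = |(2 4 3 8 11 6 9 5)| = 8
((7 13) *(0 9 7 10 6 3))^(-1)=(0 3 6 10 13 7 9)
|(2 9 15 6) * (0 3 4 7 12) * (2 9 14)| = 30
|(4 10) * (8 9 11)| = 6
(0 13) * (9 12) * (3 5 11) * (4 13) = [4, 1, 2, 5, 13, 11, 6, 7, 8, 12, 10, 3, 9, 0] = (0 4 13)(3 5 11)(9 12)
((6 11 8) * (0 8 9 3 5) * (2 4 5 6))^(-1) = ((0 8 2 4 5)(3 6 11 9))^(-1) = (0 5 4 2 8)(3 9 11 6)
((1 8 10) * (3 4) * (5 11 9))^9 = (11)(3 4)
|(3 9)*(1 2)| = 2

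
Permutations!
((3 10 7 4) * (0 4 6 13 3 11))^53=((0 4 11)(3 10 7 6 13))^53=(0 11 4)(3 6 10 13 7)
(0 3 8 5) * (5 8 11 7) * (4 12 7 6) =(0 3 11 6 4 12 7 5) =[3, 1, 2, 11, 12, 0, 4, 5, 8, 9, 10, 6, 7]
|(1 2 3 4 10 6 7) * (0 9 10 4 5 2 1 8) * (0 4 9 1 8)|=|(0 1 8 4 9 10 6 7)(2 3 5)|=24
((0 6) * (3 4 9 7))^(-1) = ((0 6)(3 4 9 7))^(-1) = (0 6)(3 7 9 4)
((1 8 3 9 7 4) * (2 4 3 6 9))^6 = ((1 8 6 9 7 3 2 4))^6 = (1 2 7 6)(3 9 8 4)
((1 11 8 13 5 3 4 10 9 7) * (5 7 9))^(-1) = ((1 11 8 13 7)(3 4 10 5))^(-1) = (1 7 13 8 11)(3 5 10 4)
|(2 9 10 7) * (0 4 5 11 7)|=8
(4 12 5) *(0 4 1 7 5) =(0 4 12)(1 7 5) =[4, 7, 2, 3, 12, 1, 6, 5, 8, 9, 10, 11, 0]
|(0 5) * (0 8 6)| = 4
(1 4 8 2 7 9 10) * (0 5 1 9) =(0 5 1 4 8 2 7)(9 10) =[5, 4, 7, 3, 8, 1, 6, 0, 2, 10, 9]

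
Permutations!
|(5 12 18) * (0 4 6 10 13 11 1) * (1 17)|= 24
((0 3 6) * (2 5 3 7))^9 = ((0 7 2 5 3 6))^9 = (0 5)(2 6)(3 7)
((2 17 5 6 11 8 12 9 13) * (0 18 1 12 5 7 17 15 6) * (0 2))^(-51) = ((0 18 1 12 9 13)(2 15 6 11 8 5)(7 17))^(-51) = (0 12)(1 13)(2 11)(5 6)(7 17)(8 15)(9 18)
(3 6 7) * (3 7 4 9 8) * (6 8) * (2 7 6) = (2 7 6 4 9)(3 8) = [0, 1, 7, 8, 9, 5, 4, 6, 3, 2]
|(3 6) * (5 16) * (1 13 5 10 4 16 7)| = |(1 13 5 7)(3 6)(4 16 10)| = 12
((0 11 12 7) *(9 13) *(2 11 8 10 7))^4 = ((0 8 10 7)(2 11 12)(9 13))^4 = (13)(2 11 12)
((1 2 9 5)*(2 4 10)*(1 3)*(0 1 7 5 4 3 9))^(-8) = ((0 1 3 7 5 9 4 10 2))^(-8) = (0 1 3 7 5 9 4 10 2)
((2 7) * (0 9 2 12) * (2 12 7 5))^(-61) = ((0 9 12)(2 5))^(-61) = (0 12 9)(2 5)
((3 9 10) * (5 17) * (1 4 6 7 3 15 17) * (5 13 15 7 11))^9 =((1 4 6 11 5)(3 9 10 7)(13 15 17))^9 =(17)(1 5 11 6 4)(3 9 10 7)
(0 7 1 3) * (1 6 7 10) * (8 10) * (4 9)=(0 8 10 1 3)(4 9)(6 7)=[8, 3, 2, 0, 9, 5, 7, 6, 10, 4, 1]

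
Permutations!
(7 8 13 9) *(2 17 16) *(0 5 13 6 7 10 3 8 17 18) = (0 5 13 9 10 3 8 6 7 17 16 2 18) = [5, 1, 18, 8, 4, 13, 7, 17, 6, 10, 3, 11, 12, 9, 14, 15, 2, 16, 0]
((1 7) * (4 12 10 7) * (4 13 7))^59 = ((1 13 7)(4 12 10))^59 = (1 7 13)(4 10 12)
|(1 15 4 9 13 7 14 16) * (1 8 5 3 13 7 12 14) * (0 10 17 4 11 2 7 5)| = |(0 10 17 4 9 5 3 13 12 14 16 8)(1 15 11 2 7)| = 60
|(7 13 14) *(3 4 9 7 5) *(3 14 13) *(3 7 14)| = 5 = |(3 4 9 14 5)|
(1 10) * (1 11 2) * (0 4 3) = (0 4 3)(1 10 11 2) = [4, 10, 1, 0, 3, 5, 6, 7, 8, 9, 11, 2]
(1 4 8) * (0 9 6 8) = (0 9 6 8 1 4) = [9, 4, 2, 3, 0, 5, 8, 7, 1, 6]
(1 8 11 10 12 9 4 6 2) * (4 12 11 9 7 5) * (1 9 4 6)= (1 8 4)(2 9 12 7 5 6)(10 11)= [0, 8, 9, 3, 1, 6, 2, 5, 4, 12, 11, 10, 7]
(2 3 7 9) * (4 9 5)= (2 3 7 5 4 9)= [0, 1, 3, 7, 9, 4, 6, 5, 8, 2]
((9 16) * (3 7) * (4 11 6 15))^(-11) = ((3 7)(4 11 6 15)(9 16))^(-11) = (3 7)(4 11 6 15)(9 16)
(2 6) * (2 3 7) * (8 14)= (2 6 3 7)(8 14)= [0, 1, 6, 7, 4, 5, 3, 2, 14, 9, 10, 11, 12, 13, 8]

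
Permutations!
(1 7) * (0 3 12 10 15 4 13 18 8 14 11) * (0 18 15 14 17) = (0 3 12 10 14 11 18 8 17)(1 7)(4 13 15) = [3, 7, 2, 12, 13, 5, 6, 1, 17, 9, 14, 18, 10, 15, 11, 4, 16, 0, 8]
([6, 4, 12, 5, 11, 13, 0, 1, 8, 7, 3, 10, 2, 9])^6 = [0, 13, 2, 4, 9, 11, 6, 5, 8, 3, 1, 7, 12, 10]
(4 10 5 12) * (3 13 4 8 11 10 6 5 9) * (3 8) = (3 13 4 6 5 12)(8 11 10 9) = [0, 1, 2, 13, 6, 12, 5, 7, 11, 8, 9, 10, 3, 4]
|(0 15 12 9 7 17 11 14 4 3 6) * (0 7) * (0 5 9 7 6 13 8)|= |(0 15 12 7 17 11 14 4 3 13 8)(5 9)|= 22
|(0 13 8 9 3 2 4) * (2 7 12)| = |(0 13 8 9 3 7 12 2 4)| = 9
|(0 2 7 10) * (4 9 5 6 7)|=|(0 2 4 9 5 6 7 10)|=8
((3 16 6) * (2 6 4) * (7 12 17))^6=((2 6 3 16 4)(7 12 17))^6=(17)(2 6 3 16 4)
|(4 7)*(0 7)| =|(0 7 4)| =3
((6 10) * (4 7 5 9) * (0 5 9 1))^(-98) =(10)(0 5 1)(4 7 9)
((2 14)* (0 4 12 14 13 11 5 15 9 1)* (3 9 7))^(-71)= ((0 4 12 14 2 13 11 5 15 7 3 9 1))^(-71)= (0 5 4 15 12 7 14 3 2 9 13 1 11)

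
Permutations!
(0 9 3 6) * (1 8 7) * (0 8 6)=(0 9 3)(1 6 8 7)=[9, 6, 2, 0, 4, 5, 8, 1, 7, 3]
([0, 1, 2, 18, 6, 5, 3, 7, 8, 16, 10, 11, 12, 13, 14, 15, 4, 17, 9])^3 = [0, 1, 2, 16, 18, 5, 9, 7, 8, 6, 10, 11, 12, 13, 14, 15, 3, 17, 4]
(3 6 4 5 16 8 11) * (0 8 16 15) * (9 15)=[8, 1, 2, 6, 5, 9, 4, 7, 11, 15, 10, 3, 12, 13, 14, 0, 16]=(16)(0 8 11 3 6 4 5 9 15)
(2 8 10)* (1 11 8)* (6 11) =[0, 6, 1, 3, 4, 5, 11, 7, 10, 9, 2, 8] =(1 6 11 8 10 2)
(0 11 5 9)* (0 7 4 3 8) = [11, 1, 2, 8, 3, 9, 6, 4, 0, 7, 10, 5] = (0 11 5 9 7 4 3 8)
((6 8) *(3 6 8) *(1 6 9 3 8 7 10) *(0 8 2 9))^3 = ((0 8 7 10 1 6 2 9 3))^3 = (0 10 2)(1 9 8)(3 7 6)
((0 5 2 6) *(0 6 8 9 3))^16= (0 9 2)(3 8 5)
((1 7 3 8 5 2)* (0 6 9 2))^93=(0 2 3)(1 8 6)(5 9 7)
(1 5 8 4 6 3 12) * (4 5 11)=(1 11 4 6 3 12)(5 8)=[0, 11, 2, 12, 6, 8, 3, 7, 5, 9, 10, 4, 1]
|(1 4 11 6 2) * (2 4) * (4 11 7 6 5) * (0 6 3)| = 14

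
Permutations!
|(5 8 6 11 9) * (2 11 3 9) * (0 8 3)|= |(0 8 6)(2 11)(3 9 5)|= 6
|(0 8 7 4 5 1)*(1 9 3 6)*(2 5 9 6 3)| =9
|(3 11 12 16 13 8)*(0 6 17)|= 6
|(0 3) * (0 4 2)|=4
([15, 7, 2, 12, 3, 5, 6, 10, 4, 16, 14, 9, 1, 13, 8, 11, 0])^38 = (0 9 15 16 11)(1 3 8 10)(4 14 7 12)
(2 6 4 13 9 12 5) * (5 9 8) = [0, 1, 6, 3, 13, 2, 4, 7, 5, 12, 10, 11, 9, 8] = (2 6 4 13 8 5)(9 12)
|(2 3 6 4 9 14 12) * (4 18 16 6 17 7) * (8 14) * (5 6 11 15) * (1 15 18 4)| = |(1 15 5 6 4 9 8 14 12 2 3 17 7)(11 18 16)| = 39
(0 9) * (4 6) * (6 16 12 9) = (0 6 4 16 12 9) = [6, 1, 2, 3, 16, 5, 4, 7, 8, 0, 10, 11, 9, 13, 14, 15, 12]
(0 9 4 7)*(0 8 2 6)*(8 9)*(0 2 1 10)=[8, 10, 6, 3, 7, 5, 2, 9, 1, 4, 0]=(0 8 1 10)(2 6)(4 7 9)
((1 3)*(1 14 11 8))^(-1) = (1 8 11 14 3)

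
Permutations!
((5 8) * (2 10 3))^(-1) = ((2 10 3)(5 8))^(-1) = (2 3 10)(5 8)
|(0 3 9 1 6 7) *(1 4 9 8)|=6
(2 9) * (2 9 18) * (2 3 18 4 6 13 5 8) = (2 4 6 13 5 8)(3 18) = [0, 1, 4, 18, 6, 8, 13, 7, 2, 9, 10, 11, 12, 5, 14, 15, 16, 17, 3]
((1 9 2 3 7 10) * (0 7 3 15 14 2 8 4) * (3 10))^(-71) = ((0 7 3 10 1 9 8 4)(2 15 14))^(-71) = (0 7 3 10 1 9 8 4)(2 15 14)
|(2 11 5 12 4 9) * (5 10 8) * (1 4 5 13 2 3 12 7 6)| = 40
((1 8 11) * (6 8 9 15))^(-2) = (1 8 15)(6 9 11)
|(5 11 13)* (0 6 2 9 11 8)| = 8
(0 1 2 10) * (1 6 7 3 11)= [6, 2, 10, 11, 4, 5, 7, 3, 8, 9, 0, 1]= (0 6 7 3 11 1 2 10)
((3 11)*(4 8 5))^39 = ((3 11)(4 8 5))^39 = (3 11)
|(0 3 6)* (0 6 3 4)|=2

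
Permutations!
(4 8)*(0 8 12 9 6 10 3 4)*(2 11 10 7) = (0 8)(2 11 10 3 4 12 9 6 7) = [8, 1, 11, 4, 12, 5, 7, 2, 0, 6, 3, 10, 9]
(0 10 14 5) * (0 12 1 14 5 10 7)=(0 7)(1 14 10 5 12)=[7, 14, 2, 3, 4, 12, 6, 0, 8, 9, 5, 11, 1, 13, 10]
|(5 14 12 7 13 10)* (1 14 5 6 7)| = |(1 14 12)(6 7 13 10)| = 12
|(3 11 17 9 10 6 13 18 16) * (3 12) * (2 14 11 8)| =13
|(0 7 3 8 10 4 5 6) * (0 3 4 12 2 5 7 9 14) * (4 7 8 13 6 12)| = 3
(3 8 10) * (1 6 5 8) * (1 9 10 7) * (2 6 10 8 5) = (1 10 3 9 8 7)(2 6) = [0, 10, 6, 9, 4, 5, 2, 1, 7, 8, 3]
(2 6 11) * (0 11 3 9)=(0 11 2 6 3 9)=[11, 1, 6, 9, 4, 5, 3, 7, 8, 0, 10, 2]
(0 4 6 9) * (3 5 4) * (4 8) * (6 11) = [3, 1, 2, 5, 11, 8, 9, 7, 4, 0, 10, 6] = (0 3 5 8 4 11 6 9)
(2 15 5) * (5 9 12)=(2 15 9 12 5)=[0, 1, 15, 3, 4, 2, 6, 7, 8, 12, 10, 11, 5, 13, 14, 9]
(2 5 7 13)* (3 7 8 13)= (2 5 8 13)(3 7)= [0, 1, 5, 7, 4, 8, 6, 3, 13, 9, 10, 11, 12, 2]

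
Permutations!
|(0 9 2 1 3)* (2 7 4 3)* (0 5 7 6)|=|(0 9 6)(1 2)(3 5 7 4)|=12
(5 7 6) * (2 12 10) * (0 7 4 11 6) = (0 7)(2 12 10)(4 11 6 5) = [7, 1, 12, 3, 11, 4, 5, 0, 8, 9, 2, 6, 10]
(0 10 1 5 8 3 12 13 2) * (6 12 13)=(0 10 1 5 8 3 13 2)(6 12)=[10, 5, 0, 13, 4, 8, 12, 7, 3, 9, 1, 11, 6, 2]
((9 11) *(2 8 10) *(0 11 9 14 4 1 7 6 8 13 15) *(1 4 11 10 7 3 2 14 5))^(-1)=((0 10 14 11 5 1 3 2 13 15)(6 8 7))^(-1)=(0 15 13 2 3 1 5 11 14 10)(6 7 8)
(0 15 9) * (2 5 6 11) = (0 15 9)(2 5 6 11) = [15, 1, 5, 3, 4, 6, 11, 7, 8, 0, 10, 2, 12, 13, 14, 9]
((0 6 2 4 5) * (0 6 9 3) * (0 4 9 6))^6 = ((0 6 2 9 3 4 5))^6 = (0 5 4 3 9 2 6)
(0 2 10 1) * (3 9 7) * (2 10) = (0 10 1)(3 9 7) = [10, 0, 2, 9, 4, 5, 6, 3, 8, 7, 1]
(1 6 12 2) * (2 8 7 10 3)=(1 6 12 8 7 10 3 2)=[0, 6, 1, 2, 4, 5, 12, 10, 7, 9, 3, 11, 8]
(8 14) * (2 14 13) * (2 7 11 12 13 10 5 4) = (2 14 8 10 5 4)(7 11 12 13) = [0, 1, 14, 3, 2, 4, 6, 11, 10, 9, 5, 12, 13, 7, 8]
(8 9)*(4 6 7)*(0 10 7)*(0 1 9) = [10, 9, 2, 3, 6, 5, 1, 4, 0, 8, 7] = (0 10 7 4 6 1 9 8)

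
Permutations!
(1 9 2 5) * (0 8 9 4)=(0 8 9 2 5 1 4)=[8, 4, 5, 3, 0, 1, 6, 7, 9, 2]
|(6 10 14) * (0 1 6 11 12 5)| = 8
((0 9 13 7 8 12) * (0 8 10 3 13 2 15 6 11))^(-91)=(0 11 6 15 2 9)(3 13 7 10)(8 12)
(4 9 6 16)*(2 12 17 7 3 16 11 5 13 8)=(2 12 17 7 3 16 4 9 6 11 5 13 8)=[0, 1, 12, 16, 9, 13, 11, 3, 2, 6, 10, 5, 17, 8, 14, 15, 4, 7]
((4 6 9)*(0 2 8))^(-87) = ((0 2 8)(4 6 9))^(-87) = (9)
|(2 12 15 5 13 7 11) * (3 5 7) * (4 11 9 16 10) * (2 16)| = 60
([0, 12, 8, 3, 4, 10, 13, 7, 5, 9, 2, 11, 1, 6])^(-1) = [0, 12, 10, 3, 4, 8, 13, 7, 2, 9, 5, 11, 1, 6]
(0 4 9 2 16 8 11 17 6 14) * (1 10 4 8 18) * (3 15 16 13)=[8, 10, 13, 15, 9, 5, 14, 7, 11, 2, 4, 17, 12, 3, 0, 16, 18, 6, 1]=(0 8 11 17 6 14)(1 10 4 9 2 13 3 15 16 18)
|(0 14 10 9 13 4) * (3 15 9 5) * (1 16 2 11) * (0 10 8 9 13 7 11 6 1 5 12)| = 52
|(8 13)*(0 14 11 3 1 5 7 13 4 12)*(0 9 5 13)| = |(0 14 11 3 1 13 8 4 12 9 5 7)| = 12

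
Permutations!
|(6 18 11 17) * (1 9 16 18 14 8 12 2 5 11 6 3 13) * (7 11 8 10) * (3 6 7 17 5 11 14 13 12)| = |(1 9 16 18 7 14 10 17 6 13)(2 11 5 8 3 12)| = 30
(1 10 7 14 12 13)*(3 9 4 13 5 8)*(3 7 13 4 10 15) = (1 15 3 9 10 13)(5 8 7 14 12) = [0, 15, 2, 9, 4, 8, 6, 14, 7, 10, 13, 11, 5, 1, 12, 3]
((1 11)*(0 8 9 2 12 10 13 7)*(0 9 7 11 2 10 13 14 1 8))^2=(1 12 11 7 10)(2 13 8 9 14)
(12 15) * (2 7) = (2 7)(12 15) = [0, 1, 7, 3, 4, 5, 6, 2, 8, 9, 10, 11, 15, 13, 14, 12]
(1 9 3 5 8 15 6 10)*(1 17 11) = [0, 9, 2, 5, 4, 8, 10, 7, 15, 3, 17, 1, 12, 13, 14, 6, 16, 11] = (1 9 3 5 8 15 6 10 17 11)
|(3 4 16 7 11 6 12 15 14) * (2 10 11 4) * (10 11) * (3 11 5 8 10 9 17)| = 105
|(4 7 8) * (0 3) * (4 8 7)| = 2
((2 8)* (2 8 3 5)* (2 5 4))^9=(8)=((8)(2 3 4))^9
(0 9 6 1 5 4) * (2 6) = (0 9 2 6 1 5 4) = [9, 5, 6, 3, 0, 4, 1, 7, 8, 2]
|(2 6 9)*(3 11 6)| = 5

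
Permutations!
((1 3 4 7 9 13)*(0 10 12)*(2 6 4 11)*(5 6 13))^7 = ((0 10 12)(1 3 11 2 13)(4 7 9 5 6))^7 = (0 10 12)(1 11 13 3 2)(4 9 6 7 5)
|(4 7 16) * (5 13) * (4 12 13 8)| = 7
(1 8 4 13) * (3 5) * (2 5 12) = (1 8 4 13)(2 5 3 12) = [0, 8, 5, 12, 13, 3, 6, 7, 4, 9, 10, 11, 2, 1]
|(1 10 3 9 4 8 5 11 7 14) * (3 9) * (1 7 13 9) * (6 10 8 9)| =14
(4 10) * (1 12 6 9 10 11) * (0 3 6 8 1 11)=(0 3 6 9 10 4)(1 12 8)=[3, 12, 2, 6, 0, 5, 9, 7, 1, 10, 4, 11, 8]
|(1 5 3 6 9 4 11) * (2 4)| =|(1 5 3 6 9 2 4 11)| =8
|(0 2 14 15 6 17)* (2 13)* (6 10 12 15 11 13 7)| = |(0 7 6 17)(2 14 11 13)(10 12 15)| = 12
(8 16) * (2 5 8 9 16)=(2 5 8)(9 16)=[0, 1, 5, 3, 4, 8, 6, 7, 2, 16, 10, 11, 12, 13, 14, 15, 9]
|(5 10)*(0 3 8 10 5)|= |(0 3 8 10)|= 4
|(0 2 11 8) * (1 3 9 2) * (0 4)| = |(0 1 3 9 2 11 8 4)| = 8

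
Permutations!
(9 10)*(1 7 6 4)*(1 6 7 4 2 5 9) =(1 4 6 2 5 9 10) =[0, 4, 5, 3, 6, 9, 2, 7, 8, 10, 1]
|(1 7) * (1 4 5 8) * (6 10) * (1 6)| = |(1 7 4 5 8 6 10)| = 7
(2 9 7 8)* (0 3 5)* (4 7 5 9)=(0 3 9 5)(2 4 7 8)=[3, 1, 4, 9, 7, 0, 6, 8, 2, 5]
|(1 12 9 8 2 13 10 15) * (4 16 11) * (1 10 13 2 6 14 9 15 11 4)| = 20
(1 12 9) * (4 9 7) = [0, 12, 2, 3, 9, 5, 6, 4, 8, 1, 10, 11, 7] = (1 12 7 4 9)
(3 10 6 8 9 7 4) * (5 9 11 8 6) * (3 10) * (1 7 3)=[0, 7, 2, 1, 10, 9, 6, 4, 11, 3, 5, 8]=(1 7 4 10 5 9 3)(8 11)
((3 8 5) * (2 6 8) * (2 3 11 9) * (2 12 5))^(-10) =(2 8 6)(5 9)(11 12)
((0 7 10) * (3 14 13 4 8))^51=((0 7 10)(3 14 13 4 8))^51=(3 14 13 4 8)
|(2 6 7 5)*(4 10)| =|(2 6 7 5)(4 10)| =4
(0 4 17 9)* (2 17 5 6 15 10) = (0 4 5 6 15 10 2 17 9) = [4, 1, 17, 3, 5, 6, 15, 7, 8, 0, 2, 11, 12, 13, 14, 10, 16, 9]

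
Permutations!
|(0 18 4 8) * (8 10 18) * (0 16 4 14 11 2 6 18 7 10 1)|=|(0 8 16 4 1)(2 6 18 14 11)(7 10)|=10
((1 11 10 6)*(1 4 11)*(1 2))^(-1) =((1 2)(4 11 10 6))^(-1) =(1 2)(4 6 10 11)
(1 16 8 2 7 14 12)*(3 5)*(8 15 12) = (1 16 15 12)(2 7 14 8)(3 5) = [0, 16, 7, 5, 4, 3, 6, 14, 2, 9, 10, 11, 1, 13, 8, 12, 15]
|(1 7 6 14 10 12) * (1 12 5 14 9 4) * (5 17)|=|(1 7 6 9 4)(5 14 10 17)|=20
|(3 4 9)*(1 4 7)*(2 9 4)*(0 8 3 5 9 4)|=14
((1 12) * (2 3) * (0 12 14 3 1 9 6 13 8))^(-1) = (0 8 13 6 9 12)(1 2 3 14)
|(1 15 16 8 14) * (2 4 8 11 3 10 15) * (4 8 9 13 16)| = |(1 2 8 14)(3 10 15 4 9 13 16 11)| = 8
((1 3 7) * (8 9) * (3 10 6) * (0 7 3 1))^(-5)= (0 7)(1 10 6)(8 9)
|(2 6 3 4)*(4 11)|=5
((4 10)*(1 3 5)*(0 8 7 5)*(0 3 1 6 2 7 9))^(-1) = ((0 8 9)(2 7 5 6)(4 10))^(-1) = (0 9 8)(2 6 5 7)(4 10)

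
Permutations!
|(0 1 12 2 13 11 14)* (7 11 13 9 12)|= 15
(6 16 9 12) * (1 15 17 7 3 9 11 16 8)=(1 15 17 7 3 9 12 6 8)(11 16)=[0, 15, 2, 9, 4, 5, 8, 3, 1, 12, 10, 16, 6, 13, 14, 17, 11, 7]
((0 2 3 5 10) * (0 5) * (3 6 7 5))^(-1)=(0 3 10 5 7 6 2)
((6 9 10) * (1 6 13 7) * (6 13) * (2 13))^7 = ((1 2 13 7)(6 9 10))^7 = (1 7 13 2)(6 9 10)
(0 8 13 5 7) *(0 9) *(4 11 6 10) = (0 8 13 5 7 9)(4 11 6 10) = [8, 1, 2, 3, 11, 7, 10, 9, 13, 0, 4, 6, 12, 5]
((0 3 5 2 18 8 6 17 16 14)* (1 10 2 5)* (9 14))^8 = (0 17 2)(1 9 8)(3 16 18)(6 10 14)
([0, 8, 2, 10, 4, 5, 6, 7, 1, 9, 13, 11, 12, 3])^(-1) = [0, 8, 2, 13, 4, 5, 6, 7, 1, 9, 3, 11, 12, 10]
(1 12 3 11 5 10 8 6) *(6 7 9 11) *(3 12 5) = [0, 5, 2, 6, 4, 10, 1, 9, 7, 11, 8, 3, 12] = (12)(1 5 10 8 7 9 11 3 6)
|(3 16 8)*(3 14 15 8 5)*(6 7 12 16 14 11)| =10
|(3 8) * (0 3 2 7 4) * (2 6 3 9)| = 15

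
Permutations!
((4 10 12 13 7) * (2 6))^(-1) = (2 6)(4 7 13 12 10)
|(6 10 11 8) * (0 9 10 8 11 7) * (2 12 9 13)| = |(0 13 2 12 9 10 7)(6 8)| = 14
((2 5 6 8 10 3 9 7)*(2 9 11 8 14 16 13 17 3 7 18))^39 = (2 7 11 13 6 18 10 3 16 5 9 8 17 14)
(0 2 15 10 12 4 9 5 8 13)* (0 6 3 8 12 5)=(0 2 15 10 5 12 4 9)(3 8 13 6)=[2, 1, 15, 8, 9, 12, 3, 7, 13, 0, 5, 11, 4, 6, 14, 10]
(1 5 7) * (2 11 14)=(1 5 7)(2 11 14)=[0, 5, 11, 3, 4, 7, 6, 1, 8, 9, 10, 14, 12, 13, 2]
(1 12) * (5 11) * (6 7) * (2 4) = (1 12)(2 4)(5 11)(6 7) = [0, 12, 4, 3, 2, 11, 7, 6, 8, 9, 10, 5, 1]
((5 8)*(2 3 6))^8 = ((2 3 6)(5 8))^8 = (8)(2 6 3)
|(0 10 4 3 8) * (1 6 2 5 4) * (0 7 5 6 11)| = 20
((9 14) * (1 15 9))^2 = ((1 15 9 14))^2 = (1 9)(14 15)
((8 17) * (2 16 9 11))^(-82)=((2 16 9 11)(8 17))^(-82)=(17)(2 9)(11 16)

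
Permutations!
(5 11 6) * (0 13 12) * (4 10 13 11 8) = (0 11 6 5 8 4 10 13 12) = [11, 1, 2, 3, 10, 8, 5, 7, 4, 9, 13, 6, 0, 12]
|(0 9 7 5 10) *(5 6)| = 6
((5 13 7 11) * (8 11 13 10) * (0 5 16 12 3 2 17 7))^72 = (17) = ((0 5 10 8 11 16 12 3 2 17 7 13))^72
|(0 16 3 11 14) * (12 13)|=10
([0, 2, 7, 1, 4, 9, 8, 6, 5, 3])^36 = [0, 8, 5, 6, 4, 2, 3, 9, 1, 7]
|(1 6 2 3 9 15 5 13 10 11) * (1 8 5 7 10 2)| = 10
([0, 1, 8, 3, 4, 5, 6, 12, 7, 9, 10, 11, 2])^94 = (2 7)(8 12)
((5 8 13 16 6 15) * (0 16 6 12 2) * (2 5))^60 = ((0 16 12 5 8 13 6 15 2))^60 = (0 6 5)(2 13 12)(8 16 15)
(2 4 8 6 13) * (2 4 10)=(2 10)(4 8 6 13)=[0, 1, 10, 3, 8, 5, 13, 7, 6, 9, 2, 11, 12, 4]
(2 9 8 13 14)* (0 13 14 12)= (0 13 12)(2 9 8 14)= [13, 1, 9, 3, 4, 5, 6, 7, 14, 8, 10, 11, 0, 12, 2]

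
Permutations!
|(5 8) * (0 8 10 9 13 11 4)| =|(0 8 5 10 9 13 11 4)| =8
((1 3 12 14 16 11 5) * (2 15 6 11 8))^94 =(1 2 3 15 12 6 14 11 16 5 8)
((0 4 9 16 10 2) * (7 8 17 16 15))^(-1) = (0 2 10 16 17 8 7 15 9 4)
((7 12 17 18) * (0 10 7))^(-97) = ((0 10 7 12 17 18))^(-97) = (0 18 17 12 7 10)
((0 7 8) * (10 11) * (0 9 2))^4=(11)(0 2 9 8 7)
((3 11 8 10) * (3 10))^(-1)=(3 8 11)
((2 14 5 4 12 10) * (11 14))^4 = ((2 11 14 5 4 12 10))^4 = (2 4 11 12 14 10 5)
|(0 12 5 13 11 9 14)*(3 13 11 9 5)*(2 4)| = |(0 12 3 13 9 14)(2 4)(5 11)| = 6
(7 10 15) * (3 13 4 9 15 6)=(3 13 4 9 15 7 10 6)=[0, 1, 2, 13, 9, 5, 3, 10, 8, 15, 6, 11, 12, 4, 14, 7]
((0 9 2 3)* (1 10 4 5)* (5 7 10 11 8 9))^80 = (11)(4 10 7)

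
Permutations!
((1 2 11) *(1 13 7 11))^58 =(7 11 13) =((1 2)(7 11 13))^58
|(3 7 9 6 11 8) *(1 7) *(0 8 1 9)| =8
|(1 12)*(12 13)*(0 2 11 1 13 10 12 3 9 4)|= 10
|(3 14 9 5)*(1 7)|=|(1 7)(3 14 9 5)|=4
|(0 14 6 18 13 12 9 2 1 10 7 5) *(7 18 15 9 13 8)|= 12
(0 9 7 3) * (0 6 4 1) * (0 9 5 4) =(0 5 4 1 9 7 3 6) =[5, 9, 2, 6, 1, 4, 0, 3, 8, 7]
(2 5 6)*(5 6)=(2 6)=[0, 1, 6, 3, 4, 5, 2]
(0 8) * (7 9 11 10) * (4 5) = [8, 1, 2, 3, 5, 4, 6, 9, 0, 11, 7, 10] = (0 8)(4 5)(7 9 11 10)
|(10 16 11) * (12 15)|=6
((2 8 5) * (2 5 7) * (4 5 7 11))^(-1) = ((2 8 11 4 5 7))^(-1) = (2 7 5 4 11 8)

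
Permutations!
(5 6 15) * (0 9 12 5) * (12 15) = (0 9 15)(5 6 12) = [9, 1, 2, 3, 4, 6, 12, 7, 8, 15, 10, 11, 5, 13, 14, 0]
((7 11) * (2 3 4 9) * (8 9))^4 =(11)(2 9 8 4 3)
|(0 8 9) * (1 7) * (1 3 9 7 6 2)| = 15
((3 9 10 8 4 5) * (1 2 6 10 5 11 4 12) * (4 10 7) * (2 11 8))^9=((1 11 10 2 6 7 4 8 12)(3 9 5))^9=(12)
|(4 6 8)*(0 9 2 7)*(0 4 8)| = 6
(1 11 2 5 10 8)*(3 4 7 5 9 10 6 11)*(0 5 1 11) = (0 5 6)(1 3 4 7)(2 9 10 8 11) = [5, 3, 9, 4, 7, 6, 0, 1, 11, 10, 8, 2]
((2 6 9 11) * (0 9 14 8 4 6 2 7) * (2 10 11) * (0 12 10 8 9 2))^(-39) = (0 4 9 8 14 2 6)(7 12 10 11)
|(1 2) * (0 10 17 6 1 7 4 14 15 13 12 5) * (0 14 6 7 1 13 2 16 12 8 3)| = 63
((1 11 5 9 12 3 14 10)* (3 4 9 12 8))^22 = ((1 11 5 12 4 9 8 3 14 10))^22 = (1 5 4 8 14)(3 10 11 12 9)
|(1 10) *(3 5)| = 2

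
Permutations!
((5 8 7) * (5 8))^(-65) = (7 8)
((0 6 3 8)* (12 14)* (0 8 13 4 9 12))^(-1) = ((0 6 3 13 4 9 12 14))^(-1) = (0 14 12 9 4 13 3 6)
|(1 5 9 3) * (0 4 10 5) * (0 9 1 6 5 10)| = 10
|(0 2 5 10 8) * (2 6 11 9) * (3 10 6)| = 20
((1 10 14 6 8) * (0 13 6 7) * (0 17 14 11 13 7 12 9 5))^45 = (0 14 5 17 9 7 12)(1 13)(6 10)(8 11)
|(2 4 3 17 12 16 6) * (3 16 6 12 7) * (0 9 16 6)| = 12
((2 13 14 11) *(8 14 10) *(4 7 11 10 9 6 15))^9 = (2 13 9 6 15 4 7 11)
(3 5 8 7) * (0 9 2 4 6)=(0 9 2 4 6)(3 5 8 7)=[9, 1, 4, 5, 6, 8, 0, 3, 7, 2]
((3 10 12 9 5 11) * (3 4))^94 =((3 10 12 9 5 11 4))^94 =(3 9 4 12 11 10 5)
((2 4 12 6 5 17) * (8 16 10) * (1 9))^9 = ((1 9)(2 4 12 6 5 17)(8 16 10))^9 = (1 9)(2 6)(4 5)(12 17)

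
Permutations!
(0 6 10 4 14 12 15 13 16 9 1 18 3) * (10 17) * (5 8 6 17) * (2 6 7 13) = (0 17 10 4 14 12 15 2 6 5 8 7 13 16 9 1 18 3) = [17, 18, 6, 0, 14, 8, 5, 13, 7, 1, 4, 11, 15, 16, 12, 2, 9, 10, 3]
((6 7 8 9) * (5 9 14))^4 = ((5 9 6 7 8 14))^4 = (5 8 6)(7 9 14)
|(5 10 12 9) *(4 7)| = |(4 7)(5 10 12 9)| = 4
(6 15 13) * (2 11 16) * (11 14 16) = (2 14 16)(6 15 13) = [0, 1, 14, 3, 4, 5, 15, 7, 8, 9, 10, 11, 12, 6, 16, 13, 2]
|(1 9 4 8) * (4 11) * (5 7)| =10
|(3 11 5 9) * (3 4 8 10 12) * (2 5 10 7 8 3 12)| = 14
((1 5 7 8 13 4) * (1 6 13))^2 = (1 7)(4 13 6)(5 8) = ((1 5 7 8)(4 6 13))^2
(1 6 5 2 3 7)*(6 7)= (1 7)(2 3 6 5)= [0, 7, 3, 6, 4, 2, 5, 1]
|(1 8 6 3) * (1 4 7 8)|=|(3 4 7 8 6)|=5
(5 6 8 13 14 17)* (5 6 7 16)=(5 7 16)(6 8 13 14 17)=[0, 1, 2, 3, 4, 7, 8, 16, 13, 9, 10, 11, 12, 14, 17, 15, 5, 6]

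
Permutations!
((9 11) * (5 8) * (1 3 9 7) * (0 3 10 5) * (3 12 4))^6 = ((0 12 4 3 9 11 7 1 10 5 8))^6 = (0 7 12 1 4 10 3 5 9 8 11)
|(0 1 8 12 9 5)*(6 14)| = |(0 1 8 12 9 5)(6 14)| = 6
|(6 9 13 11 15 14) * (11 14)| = |(6 9 13 14)(11 15)| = 4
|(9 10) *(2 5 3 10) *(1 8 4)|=15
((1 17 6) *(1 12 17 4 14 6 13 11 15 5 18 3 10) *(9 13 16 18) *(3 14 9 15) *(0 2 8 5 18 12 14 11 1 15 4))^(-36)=(0 4)(1 5)(2 9)(3 11 18 15 10)(8 13)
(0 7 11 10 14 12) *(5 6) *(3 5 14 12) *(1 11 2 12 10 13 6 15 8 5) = [7, 11, 12, 1, 4, 15, 14, 2, 5, 9, 10, 13, 0, 6, 3, 8] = (0 7 2 12)(1 11 13 6 14 3)(5 15 8)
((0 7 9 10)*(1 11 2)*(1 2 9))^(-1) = ((0 7 1 11 9 10))^(-1) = (0 10 9 11 1 7)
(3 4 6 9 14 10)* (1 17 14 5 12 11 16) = [0, 17, 2, 4, 6, 12, 9, 7, 8, 5, 3, 16, 11, 13, 10, 15, 1, 14] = (1 17 14 10 3 4 6 9 5 12 11 16)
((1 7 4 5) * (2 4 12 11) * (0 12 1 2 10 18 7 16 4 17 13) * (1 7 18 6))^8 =(18)(0 5 6)(1 12 2)(4 10 13)(11 17 16)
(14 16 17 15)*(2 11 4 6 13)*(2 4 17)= (2 11 17 15 14 16)(4 6 13)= [0, 1, 11, 3, 6, 5, 13, 7, 8, 9, 10, 17, 12, 4, 16, 14, 2, 15]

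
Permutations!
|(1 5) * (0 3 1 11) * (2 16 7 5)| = 8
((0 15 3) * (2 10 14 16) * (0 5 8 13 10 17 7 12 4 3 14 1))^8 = (0 4 15 3 14 5 16 8 2 13 17 10 7 1 12)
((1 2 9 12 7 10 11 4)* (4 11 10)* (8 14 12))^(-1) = (1 4 7 12 14 8 9 2)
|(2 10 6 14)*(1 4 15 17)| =4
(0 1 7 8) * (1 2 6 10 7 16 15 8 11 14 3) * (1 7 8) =(0 2 6 10 8)(1 16 15)(3 7 11 14) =[2, 16, 6, 7, 4, 5, 10, 11, 0, 9, 8, 14, 12, 13, 3, 1, 15]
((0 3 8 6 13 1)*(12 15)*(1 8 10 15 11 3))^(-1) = ((0 1)(3 10 15 12 11)(6 13 8))^(-1) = (0 1)(3 11 12 15 10)(6 8 13)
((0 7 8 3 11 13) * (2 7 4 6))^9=((0 4 6 2 7 8 3 11 13))^9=(13)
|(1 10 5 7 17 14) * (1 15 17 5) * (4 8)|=|(1 10)(4 8)(5 7)(14 15 17)|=6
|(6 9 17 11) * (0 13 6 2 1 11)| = 15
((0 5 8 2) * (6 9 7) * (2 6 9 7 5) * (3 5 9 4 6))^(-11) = ((9)(0 2)(3 5 8)(4 6 7))^(-11) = (9)(0 2)(3 5 8)(4 6 7)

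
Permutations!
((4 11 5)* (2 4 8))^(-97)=(2 5 4 8 11)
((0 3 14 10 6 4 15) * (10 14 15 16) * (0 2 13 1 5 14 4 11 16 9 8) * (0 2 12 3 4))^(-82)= (0 14 5 1 13 2 8 9 4)(3 12 15)(6 16)(10 11)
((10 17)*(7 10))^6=(17)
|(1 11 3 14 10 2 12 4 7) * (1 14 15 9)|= 30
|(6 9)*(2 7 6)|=|(2 7 6 9)|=4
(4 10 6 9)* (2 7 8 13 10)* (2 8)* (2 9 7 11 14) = (2 11 14)(4 8 13 10 6 7 9) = [0, 1, 11, 3, 8, 5, 7, 9, 13, 4, 6, 14, 12, 10, 2]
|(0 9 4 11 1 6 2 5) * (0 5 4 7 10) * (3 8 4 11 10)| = |(0 9 7 3 8 4 10)(1 6 2 11)| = 28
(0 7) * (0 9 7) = (7 9) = [0, 1, 2, 3, 4, 5, 6, 9, 8, 7]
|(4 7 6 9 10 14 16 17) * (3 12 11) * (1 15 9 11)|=13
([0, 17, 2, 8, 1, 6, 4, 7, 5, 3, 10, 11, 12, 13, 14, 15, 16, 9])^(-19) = [0, 5, 2, 1, 8, 9, 3, 7, 17, 4, 10, 11, 12, 13, 14, 15, 16, 6]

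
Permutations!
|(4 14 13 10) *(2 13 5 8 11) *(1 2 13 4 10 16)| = |(1 2 4 14 5 8 11 13 16)| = 9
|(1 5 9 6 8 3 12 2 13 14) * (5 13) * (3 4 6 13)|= |(1 3 12 2 5 9 13 14)(4 6 8)|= 24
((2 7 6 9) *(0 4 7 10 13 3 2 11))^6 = ((0 4 7 6 9 11)(2 10 13 3))^6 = (2 13)(3 10)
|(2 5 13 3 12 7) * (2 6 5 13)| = 7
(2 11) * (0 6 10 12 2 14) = (0 6 10 12 2 11 14) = [6, 1, 11, 3, 4, 5, 10, 7, 8, 9, 12, 14, 2, 13, 0]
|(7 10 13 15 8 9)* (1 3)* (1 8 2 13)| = |(1 3 8 9 7 10)(2 13 15)| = 6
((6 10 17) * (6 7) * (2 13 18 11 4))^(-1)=((2 13 18 11 4)(6 10 17 7))^(-1)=(2 4 11 18 13)(6 7 17 10)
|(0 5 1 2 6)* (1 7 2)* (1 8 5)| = 7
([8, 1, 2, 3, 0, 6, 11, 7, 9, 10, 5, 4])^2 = (0 9 5 11)(4 8 10 6)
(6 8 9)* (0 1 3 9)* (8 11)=(0 1 3 9 6 11 8)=[1, 3, 2, 9, 4, 5, 11, 7, 0, 6, 10, 8]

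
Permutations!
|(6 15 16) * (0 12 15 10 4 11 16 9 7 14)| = 30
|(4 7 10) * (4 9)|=|(4 7 10 9)|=4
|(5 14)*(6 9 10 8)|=|(5 14)(6 9 10 8)|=4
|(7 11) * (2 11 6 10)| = |(2 11 7 6 10)| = 5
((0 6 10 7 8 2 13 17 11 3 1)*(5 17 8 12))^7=(0 11 12 6 3 5 10 1 17 7)(2 13 8)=((0 6 10 7 12 5 17 11 3 1)(2 13 8))^7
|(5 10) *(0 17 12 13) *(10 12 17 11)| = 6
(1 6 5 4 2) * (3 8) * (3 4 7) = (1 6 5 7 3 8 4 2) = [0, 6, 1, 8, 2, 7, 5, 3, 4]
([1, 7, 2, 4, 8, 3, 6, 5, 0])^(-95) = [5, 3, 2, 0, 1, 8, 6, 4, 7]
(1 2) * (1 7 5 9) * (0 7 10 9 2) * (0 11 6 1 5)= (0 7)(1 11 6)(2 10 9 5)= [7, 11, 10, 3, 4, 2, 1, 0, 8, 5, 9, 6]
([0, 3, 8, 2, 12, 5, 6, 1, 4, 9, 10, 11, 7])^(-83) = [0, 3, 8, 2, 12, 5, 6, 1, 4, 9, 10, 11, 7]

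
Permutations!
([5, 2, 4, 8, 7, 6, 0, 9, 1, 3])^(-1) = (0 6 5)(1 8 3 9 7 4 2)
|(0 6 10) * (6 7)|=|(0 7 6 10)|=4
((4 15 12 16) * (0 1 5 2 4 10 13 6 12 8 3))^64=((0 1 5 2 4 15 8 3)(6 12 16 10 13))^64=(6 13 10 16 12)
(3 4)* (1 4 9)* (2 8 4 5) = (1 5 2 8 4 3 9) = [0, 5, 8, 9, 3, 2, 6, 7, 4, 1]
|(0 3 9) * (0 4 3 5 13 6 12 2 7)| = 21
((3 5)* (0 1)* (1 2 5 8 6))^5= ((0 2 5 3 8 6 1))^5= (0 6 3 2 1 8 5)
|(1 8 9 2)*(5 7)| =|(1 8 9 2)(5 7)| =4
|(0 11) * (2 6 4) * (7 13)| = |(0 11)(2 6 4)(7 13)| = 6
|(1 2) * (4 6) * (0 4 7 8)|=|(0 4 6 7 8)(1 2)|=10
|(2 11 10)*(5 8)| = |(2 11 10)(5 8)| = 6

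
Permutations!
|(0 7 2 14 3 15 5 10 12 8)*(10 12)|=|(0 7 2 14 3 15 5 12 8)|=9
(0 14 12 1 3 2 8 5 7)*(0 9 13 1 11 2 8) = [14, 3, 0, 8, 4, 7, 6, 9, 5, 13, 10, 2, 11, 1, 12] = (0 14 12 11 2)(1 3 8 5 7 9 13)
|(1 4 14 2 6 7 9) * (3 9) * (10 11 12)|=|(1 4 14 2 6 7 3 9)(10 11 12)|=24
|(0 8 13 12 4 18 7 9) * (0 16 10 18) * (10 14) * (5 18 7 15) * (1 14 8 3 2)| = |(0 3 2 1 14 10 7 9 16 8 13 12 4)(5 18 15)| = 39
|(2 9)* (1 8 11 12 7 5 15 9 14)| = 10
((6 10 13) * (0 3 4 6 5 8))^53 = (0 13 4 8 10 3 5 6)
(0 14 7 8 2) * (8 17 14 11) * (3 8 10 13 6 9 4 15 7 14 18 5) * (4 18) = (0 11 10 13 6 9 18 5 3 8 2)(4 15 7 17) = [11, 1, 0, 8, 15, 3, 9, 17, 2, 18, 13, 10, 12, 6, 14, 7, 16, 4, 5]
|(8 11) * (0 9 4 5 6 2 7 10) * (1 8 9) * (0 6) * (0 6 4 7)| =|(0 1 8 11 9 7 10 4 5 6 2)| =11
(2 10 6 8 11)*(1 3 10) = [0, 3, 1, 10, 4, 5, 8, 7, 11, 9, 6, 2] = (1 3 10 6 8 11 2)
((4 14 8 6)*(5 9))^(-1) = (4 6 8 14)(5 9) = ((4 14 8 6)(5 9))^(-1)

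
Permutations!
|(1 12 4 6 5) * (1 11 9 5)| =12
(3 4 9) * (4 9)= [0, 1, 2, 9, 4, 5, 6, 7, 8, 3]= (3 9)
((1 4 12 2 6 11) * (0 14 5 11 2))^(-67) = (0 11 12 5 4 14 1)(2 6)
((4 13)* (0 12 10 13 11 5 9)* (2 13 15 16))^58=(0 15 13 5 12 16 4 9 10 2 11)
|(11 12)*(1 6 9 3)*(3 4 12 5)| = |(1 6 9 4 12 11 5 3)| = 8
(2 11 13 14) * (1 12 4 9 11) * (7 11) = (1 12 4 9 7 11 13 14 2) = [0, 12, 1, 3, 9, 5, 6, 11, 8, 7, 10, 13, 4, 14, 2]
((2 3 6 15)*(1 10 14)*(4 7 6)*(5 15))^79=((1 10 14)(2 3 4 7 6 5 15))^79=(1 10 14)(2 4 6 15 3 7 5)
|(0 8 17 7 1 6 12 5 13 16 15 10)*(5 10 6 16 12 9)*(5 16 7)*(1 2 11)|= 28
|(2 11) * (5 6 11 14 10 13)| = |(2 14 10 13 5 6 11)| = 7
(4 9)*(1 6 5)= (1 6 5)(4 9)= [0, 6, 2, 3, 9, 1, 5, 7, 8, 4]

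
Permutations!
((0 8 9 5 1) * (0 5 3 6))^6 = ((0 8 9 3 6)(1 5))^6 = (0 8 9 3 6)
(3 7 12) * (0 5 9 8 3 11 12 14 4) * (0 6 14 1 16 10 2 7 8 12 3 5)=(1 16 10 2 7)(3 8 5 9 12 11)(4 6 14)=[0, 16, 7, 8, 6, 9, 14, 1, 5, 12, 2, 3, 11, 13, 4, 15, 10]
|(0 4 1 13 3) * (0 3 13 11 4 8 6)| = 3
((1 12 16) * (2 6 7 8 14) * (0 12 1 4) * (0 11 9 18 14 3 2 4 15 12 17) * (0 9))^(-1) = (0 11 4 14 18 9 17)(2 3 8 7 6)(12 15 16)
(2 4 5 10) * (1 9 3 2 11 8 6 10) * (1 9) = (2 4 5 9 3)(6 10 11 8) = [0, 1, 4, 2, 5, 9, 10, 7, 6, 3, 11, 8]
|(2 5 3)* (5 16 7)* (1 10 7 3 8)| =|(1 10 7 5 8)(2 16 3)| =15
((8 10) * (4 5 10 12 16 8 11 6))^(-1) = (4 6 11 10 5)(8 16 12)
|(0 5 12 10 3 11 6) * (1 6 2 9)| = 10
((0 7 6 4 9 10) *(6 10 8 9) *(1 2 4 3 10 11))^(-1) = ((0 7 11 1 2 4 6 3 10)(8 9))^(-1) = (0 10 3 6 4 2 1 11 7)(8 9)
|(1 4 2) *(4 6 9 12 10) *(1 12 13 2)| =8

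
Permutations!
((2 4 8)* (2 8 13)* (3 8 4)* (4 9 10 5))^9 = (2 3 8 9 10 5 4 13)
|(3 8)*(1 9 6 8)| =5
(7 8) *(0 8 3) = (0 8 7 3) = [8, 1, 2, 0, 4, 5, 6, 3, 7]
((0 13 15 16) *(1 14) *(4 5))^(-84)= ((0 13 15 16)(1 14)(4 5))^(-84)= (16)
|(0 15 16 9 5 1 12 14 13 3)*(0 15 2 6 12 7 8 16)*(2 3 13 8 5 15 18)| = |(0 3 18 2 6 12 14 8 16 9 15)(1 7 5)| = 33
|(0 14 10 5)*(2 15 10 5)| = |(0 14 5)(2 15 10)| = 3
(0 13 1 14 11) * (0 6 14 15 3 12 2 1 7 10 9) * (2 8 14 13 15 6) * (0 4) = (0 15 3 12 8 14 11 2 1 6 13 7 10 9 4) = [15, 6, 1, 12, 0, 5, 13, 10, 14, 4, 9, 2, 8, 7, 11, 3]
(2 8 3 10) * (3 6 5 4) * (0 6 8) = (0 6 5 4 3 10 2) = [6, 1, 0, 10, 3, 4, 5, 7, 8, 9, 2]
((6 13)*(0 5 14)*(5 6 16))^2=((0 6 13 16 5 14))^2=(0 13 5)(6 16 14)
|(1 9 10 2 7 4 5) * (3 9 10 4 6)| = 9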